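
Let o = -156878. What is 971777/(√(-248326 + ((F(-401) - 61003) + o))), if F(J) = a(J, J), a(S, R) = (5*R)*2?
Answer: -971777*I*√470217/470217 ≈ -1417.2*I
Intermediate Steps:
a(S, R) = 10*R
F(J) = 10*J
971777/(√(-248326 + ((F(-401) - 61003) + o))) = 971777/(√(-248326 + ((10*(-401) - 61003) - 156878))) = 971777/(√(-248326 + ((-4010 - 61003) - 156878))) = 971777/(√(-248326 + (-65013 - 156878))) = 971777/(√(-248326 - 221891)) = 971777/(√(-470217)) = 971777/((I*√470217)) = 971777*(-I*√470217/470217) = -971777*I*√470217/470217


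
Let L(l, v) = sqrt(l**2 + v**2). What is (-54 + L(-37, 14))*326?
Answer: -17604 + 326*sqrt(1565) ≈ -4707.4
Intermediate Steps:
(-54 + L(-37, 14))*326 = (-54 + sqrt((-37)**2 + 14**2))*326 = (-54 + sqrt(1369 + 196))*326 = (-54 + sqrt(1565))*326 = -17604 + 326*sqrt(1565)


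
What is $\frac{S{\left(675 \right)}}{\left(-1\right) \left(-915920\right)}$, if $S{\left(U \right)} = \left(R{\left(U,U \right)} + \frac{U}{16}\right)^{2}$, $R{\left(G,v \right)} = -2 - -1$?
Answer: $\frac{434281}{234475520} \approx 0.0018521$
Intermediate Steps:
$R{\left(G,v \right)} = -1$ ($R{\left(G,v \right)} = -2 + 1 = -1$)
$S{\left(U \right)} = \left(-1 + \frac{U}{16}\right)^{2}$
$\frac{S{\left(675 \right)}}{\left(-1\right) \left(-915920\right)} = \frac{\frac{1}{256} \left(-16 + 675\right)^{2}}{\left(-1\right) \left(-915920\right)} = \frac{\frac{1}{256} \cdot 659^{2}}{915920} = \frac{1}{256} \cdot 434281 \cdot \frac{1}{915920} = \frac{434281}{256} \cdot \frac{1}{915920} = \frac{434281}{234475520}$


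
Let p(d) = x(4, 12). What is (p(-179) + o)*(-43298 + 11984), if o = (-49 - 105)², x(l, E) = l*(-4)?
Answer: -742141800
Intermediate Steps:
x(l, E) = -4*l
p(d) = -16 (p(d) = -4*4 = -16)
o = 23716 (o = (-154)² = 23716)
(p(-179) + o)*(-43298 + 11984) = (-16 + 23716)*(-43298 + 11984) = 23700*(-31314) = -742141800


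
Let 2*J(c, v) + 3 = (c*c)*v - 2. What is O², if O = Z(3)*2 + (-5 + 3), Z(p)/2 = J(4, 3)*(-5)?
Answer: 186624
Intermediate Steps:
J(c, v) = -5/2 + v*c²/2 (J(c, v) = -3/2 + ((c*c)*v - 2)/2 = -3/2 + (c²*v - 2)/2 = -3/2 + (v*c² - 2)/2 = -3/2 + (-2 + v*c²)/2 = -3/2 + (-1 + v*c²/2) = -5/2 + v*c²/2)
Z(p) = -215 (Z(p) = 2*((-5/2 + (½)*3*4²)*(-5)) = 2*((-5/2 + (½)*3*16)*(-5)) = 2*((-5/2 + 24)*(-5)) = 2*((43/2)*(-5)) = 2*(-215/2) = -215)
O = -432 (O = -215*2 + (-5 + 3) = -430 - 2 = -432)
O² = (-432)² = 186624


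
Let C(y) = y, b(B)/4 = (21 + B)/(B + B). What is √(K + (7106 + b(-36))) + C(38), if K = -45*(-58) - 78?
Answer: 38 + √346998/6 ≈ 136.18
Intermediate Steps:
b(B) = 2*(21 + B)/B (b(B) = 4*((21 + B)/(B + B)) = 4*((21 + B)/((2*B))) = 4*((21 + B)*(1/(2*B))) = 4*((21 + B)/(2*B)) = 2*(21 + B)/B)
K = 2532 (K = 2610 - 78 = 2532)
√(K + (7106 + b(-36))) + C(38) = √(2532 + (7106 + (2 + 42/(-36)))) + 38 = √(2532 + (7106 + (2 + 42*(-1/36)))) + 38 = √(2532 + (7106 + (2 - 7/6))) + 38 = √(2532 + (7106 + ⅚)) + 38 = √(2532 + 42641/6) + 38 = √(57833/6) + 38 = √346998/6 + 38 = 38 + √346998/6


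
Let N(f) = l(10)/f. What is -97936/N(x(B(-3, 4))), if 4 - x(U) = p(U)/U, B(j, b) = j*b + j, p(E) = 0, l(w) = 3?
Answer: -391744/3 ≈ -1.3058e+5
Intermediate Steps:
B(j, b) = j + b*j (B(j, b) = b*j + j = j + b*j)
x(U) = 4 (x(U) = 4 - 0/U = 4 - 1*0 = 4 + 0 = 4)
N(f) = 3/f
-97936/N(x(B(-3, 4))) = -97936/(3/4) = -97936/(3*(¼)) = -97936/¾ = -97936*4/3 = -391744/3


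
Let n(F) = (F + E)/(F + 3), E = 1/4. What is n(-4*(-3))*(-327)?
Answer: -5341/20 ≈ -267.05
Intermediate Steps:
E = ¼ ≈ 0.25000
n(F) = (¼ + F)/(3 + F) (n(F) = (F + ¼)/(F + 3) = (¼ + F)/(3 + F))
n(-4*(-3))*(-327) = ((¼ - 4*(-3))/(3 - 4*(-3)))*(-327) = ((¼ + 12)/(3 + 12))*(-327) = ((49/4)/15)*(-327) = ((1/15)*(49/4))*(-327) = (49/60)*(-327) = -5341/20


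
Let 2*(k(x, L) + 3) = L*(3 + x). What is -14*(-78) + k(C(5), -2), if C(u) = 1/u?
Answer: 5429/5 ≈ 1085.8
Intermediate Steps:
k(x, L) = -3 + L*(3 + x)/2 (k(x, L) = -3 + (L*(3 + x))/2 = -3 + L*(3 + x)/2)
-14*(-78) + k(C(5), -2) = -14*(-78) + (-3 + (3/2)*(-2) + (½)*(-2)/5) = 1092 + (-3 - 3 + (½)*(-2)*(⅕)) = 1092 + (-3 - 3 - ⅕) = 1092 - 31/5 = 5429/5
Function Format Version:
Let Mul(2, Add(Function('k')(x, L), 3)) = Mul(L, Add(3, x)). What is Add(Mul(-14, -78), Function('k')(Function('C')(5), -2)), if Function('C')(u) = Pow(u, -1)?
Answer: Rational(5429, 5) ≈ 1085.8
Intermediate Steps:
Function('k')(x, L) = Add(-3, Mul(Rational(1, 2), L, Add(3, x))) (Function('k')(x, L) = Add(-3, Mul(Rational(1, 2), Mul(L, Add(3, x)))) = Add(-3, Mul(Rational(1, 2), L, Add(3, x))))
Add(Mul(-14, -78), Function('k')(Function('C')(5), -2)) = Add(Mul(-14, -78), Add(-3, Mul(Rational(3, 2), -2), Mul(Rational(1, 2), -2, Pow(5, -1)))) = Add(1092, Add(-3, -3, Mul(Rational(1, 2), -2, Rational(1, 5)))) = Add(1092, Add(-3, -3, Rational(-1, 5))) = Add(1092, Rational(-31, 5)) = Rational(5429, 5)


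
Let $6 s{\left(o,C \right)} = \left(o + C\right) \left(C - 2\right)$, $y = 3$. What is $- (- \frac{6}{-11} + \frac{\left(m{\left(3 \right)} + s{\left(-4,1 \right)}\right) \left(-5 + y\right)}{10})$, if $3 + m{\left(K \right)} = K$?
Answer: $- \frac{49}{110} \approx -0.44545$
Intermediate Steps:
$s{\left(o,C \right)} = \frac{\left(-2 + C\right) \left(C + o\right)}{6}$ ($s{\left(o,C \right)} = \frac{\left(o + C\right) \left(C - 2\right)}{6} = \frac{\left(C + o\right) \left(-2 + C\right)}{6} = \frac{\left(-2 + C\right) \left(C + o\right)}{6}$)
$m{\left(K \right)} = -3 + K$
$- (- \frac{6}{-11} + \frac{\left(m{\left(3 \right)} + s{\left(-4,1 \right)}\right) \left(-5 + y\right)}{10}) = - (- \frac{6}{-11} + \frac{\left(\left(-3 + 3\right) + \left(\left(- \frac{1}{3}\right) 1 - - \frac{4}{3} + \frac{1^{2}}{6} + \frac{1}{6} \cdot 1 \left(-4\right)\right)\right) \left(-5 + 3\right)}{10}) = - (\left(-6\right) \left(- \frac{1}{11}\right) + \left(0 + \left(- \frac{1}{3} + \frac{4}{3} + \frac{1}{6} \cdot 1 - \frac{2}{3}\right)\right) \left(-2\right) \frac{1}{10}) = - (\frac{6}{11} + \left(0 + \left(- \frac{1}{3} + \frac{4}{3} + \frac{1}{6} - \frac{2}{3}\right)\right) \left(-2\right) \frac{1}{10}) = - (\frac{6}{11} + \left(0 + \frac{1}{2}\right) \left(-2\right) \frac{1}{10}) = - (\frac{6}{11} + \frac{1}{2} \left(-2\right) \frac{1}{10}) = - (\frac{6}{11} - \frac{1}{10}) = \left(-1\right) \frac{49}{110} = - \frac{49}{110}$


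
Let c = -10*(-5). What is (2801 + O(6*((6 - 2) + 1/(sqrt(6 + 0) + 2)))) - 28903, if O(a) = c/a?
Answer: -78296/3 - 5*sqrt(6)/9 ≈ -26100.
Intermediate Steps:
c = 50
O(a) = 50/a
(2801 + O(6*((6 - 2) + 1/(sqrt(6 + 0) + 2)))) - 28903 = (2801 + 50/((6*((6 - 2) + 1/(sqrt(6 + 0) + 2))))) - 28903 = (2801 + 50/((6*(4 + 1/(sqrt(6) + 2))))) - 28903 = (2801 + 50/((6*(4 + 1/(2 + sqrt(6)))))) - 28903 = (2801 + 50/(24 + 6/(2 + sqrt(6)))) - 28903 = -26102 + 50/(24 + 6/(2 + sqrt(6)))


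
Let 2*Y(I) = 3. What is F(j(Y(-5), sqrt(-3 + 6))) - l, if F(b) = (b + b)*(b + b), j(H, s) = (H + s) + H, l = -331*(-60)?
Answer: -19812 + 24*sqrt(3) ≈ -19770.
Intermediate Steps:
l = 19860
Y(I) = 3/2 (Y(I) = (1/2)*3 = 3/2)
j(H, s) = s + 2*H
F(b) = 4*b**2 (F(b) = (2*b)*(2*b) = 4*b**2)
F(j(Y(-5), sqrt(-3 + 6))) - l = 4*(sqrt(-3 + 6) + 2*(3/2))**2 - 1*19860 = 4*(sqrt(3) + 3)**2 - 19860 = 4*(3 + sqrt(3))**2 - 19860 = -19860 + 4*(3 + sqrt(3))**2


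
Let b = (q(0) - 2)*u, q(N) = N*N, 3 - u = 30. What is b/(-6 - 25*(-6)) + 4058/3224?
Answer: 5267/3224 ≈ 1.6337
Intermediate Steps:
u = -27 (u = 3 - 1*30 = 3 - 30 = -27)
q(N) = N²
b = 54 (b = (0² - 2)*(-27) = (0 - 2)*(-27) = -2*(-27) = 54)
b/(-6 - 25*(-6)) + 4058/3224 = 54/(-6 - 25*(-6)) + 4058/3224 = 54/(-6 + 150) + 4058*(1/3224) = 54/144 + 2029/1612 = 54*(1/144) + 2029/1612 = 3/8 + 2029/1612 = 5267/3224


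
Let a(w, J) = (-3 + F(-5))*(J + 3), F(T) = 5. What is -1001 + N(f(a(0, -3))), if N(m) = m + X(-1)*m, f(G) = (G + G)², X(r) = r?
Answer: -1001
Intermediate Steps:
a(w, J) = 6 + 2*J (a(w, J) = (-3 + 5)*(J + 3) = 2*(3 + J) = 6 + 2*J)
f(G) = 4*G² (f(G) = (2*G)² = 4*G²)
N(m) = 0 (N(m) = m - m = 0)
-1001 + N(f(a(0, -3))) = -1001 + 0 = -1001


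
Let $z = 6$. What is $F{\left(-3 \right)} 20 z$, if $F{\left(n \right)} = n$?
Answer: $-360$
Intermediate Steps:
$F{\left(-3 \right)} 20 z = \left(-3\right) 20 \cdot 6 = \left(-60\right) 6 = -360$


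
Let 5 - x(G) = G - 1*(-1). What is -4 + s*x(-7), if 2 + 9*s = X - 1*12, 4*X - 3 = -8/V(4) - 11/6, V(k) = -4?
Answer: -4351/216 ≈ -20.144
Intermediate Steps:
X = 19/24 (X = ¾ + (-8/(-4) - 11/6)/4 = ¾ + (-8*(-¼) - 11*⅙)/4 = ¾ + (2 - 11/6)/4 = ¾ + (¼)*(⅙) = ¾ + 1/24 = 19/24 ≈ 0.79167)
x(G) = 4 - G (x(G) = 5 - (G - 1*(-1)) = 5 - (G + 1) = 5 - (1 + G) = 5 + (-1 - G) = 4 - G)
s = -317/216 (s = -2/9 + (19/24 - 1*12)/9 = -2/9 + (19/24 - 12)/9 = -2/9 + (⅑)*(-269/24) = -2/9 - 269/216 = -317/216 ≈ -1.4676)
-4 + s*x(-7) = -4 - 317*(4 - 1*(-7))/216 = -4 - 317*(4 + 7)/216 = -4 - 317/216*11 = -4 - 3487/216 = -4351/216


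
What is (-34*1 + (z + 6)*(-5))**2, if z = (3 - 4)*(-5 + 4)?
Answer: 4761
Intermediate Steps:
z = 1 (z = -1*(-1) = 1)
(-34*1 + (z + 6)*(-5))**2 = (-34*1 + (1 + 6)*(-5))**2 = (-34 + 7*(-5))**2 = (-34 - 35)**2 = (-69)**2 = 4761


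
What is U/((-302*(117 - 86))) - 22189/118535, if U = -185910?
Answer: 72281816/3674585 ≈ 19.671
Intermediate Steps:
U/((-302*(117 - 86))) - 22189/118535 = -185910*(-1/(302*(117 - 86))) - 22189/118535 = -185910/((-302*31)) - 22189*1/118535 = -185910/(-9362) - 22189/118535 = -185910*(-1/9362) - 22189/118535 = 92955/4681 - 22189/118535 = 72281816/3674585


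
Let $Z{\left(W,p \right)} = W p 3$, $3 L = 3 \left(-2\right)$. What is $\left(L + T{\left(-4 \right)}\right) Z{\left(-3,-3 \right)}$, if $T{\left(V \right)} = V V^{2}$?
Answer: $-1782$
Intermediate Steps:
$T{\left(V \right)} = V^{3}$
$L = -2$ ($L = \frac{3 \left(-2\right)}{3} = \frac{1}{3} \left(-6\right) = -2$)
$Z{\left(W,p \right)} = 3 W p$
$\left(L + T{\left(-4 \right)}\right) Z{\left(-3,-3 \right)} = \left(-2 + \left(-4\right)^{3}\right) 3 \left(-3\right) \left(-3\right) = \left(-2 - 64\right) 27 = \left(-66\right) 27 = -1782$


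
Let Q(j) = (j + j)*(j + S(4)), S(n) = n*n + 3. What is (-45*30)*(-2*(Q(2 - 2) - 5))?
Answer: -13500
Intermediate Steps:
S(n) = 3 + n² (S(n) = n² + 3 = 3 + n²)
Q(j) = 2*j*(19 + j) (Q(j) = (j + j)*(j + (3 + 4²)) = (2*j)*(j + (3 + 16)) = (2*j)*(j + 19) = (2*j)*(19 + j) = 2*j*(19 + j))
(-45*30)*(-2*(Q(2 - 2) - 5)) = (-45*30)*(-2*(2*(2 - 2)*(19 + (2 - 2)) - 5)) = -(-2700)*(2*0*(19 + 0) - 5) = -(-2700)*(2*0*19 - 5) = -(-2700)*(0 - 5) = -(-2700)*(-5) = -1350*10 = -13500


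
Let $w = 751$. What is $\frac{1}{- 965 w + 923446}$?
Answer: $\frac{1}{198731} \approx 5.0319 \cdot 10^{-6}$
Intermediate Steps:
$\frac{1}{- 965 w + 923446} = \frac{1}{\left(-965\right) 751 + 923446} = \frac{1}{-724715 + 923446} = \frac{1}{198731}$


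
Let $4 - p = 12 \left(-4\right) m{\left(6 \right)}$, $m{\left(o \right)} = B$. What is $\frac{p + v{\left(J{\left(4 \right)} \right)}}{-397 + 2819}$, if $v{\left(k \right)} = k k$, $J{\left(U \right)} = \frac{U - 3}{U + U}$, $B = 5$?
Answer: $\frac{2231}{22144} \approx 0.10075$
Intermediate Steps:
$m{\left(o \right)} = 5$
$p = 244$ ($p = 4 - 12 \left(-4\right) 5 = 4 - \left(-48\right) 5 = 4 - -240 = 4 + 240 = 244$)
$J{\left(U \right)} = \frac{-3 + U}{2 U}$
$v{\left(k \right)} = k^{2}$
$\frac{p + v{\left(J{\left(4 \right)} \right)}}{-397 + 2819} = \frac{244 + \left(\frac{-3 + 4}{2 \cdot 4}\right)^{2}}{-397 + 2819} = \frac{244 + \left(\frac{1}{2} \cdot \frac{1}{4} \cdot 1\right)^{2}}{2422} = \left(244 + \left(\frac{1}{8}\right)^{2}\right) \frac{1}{2422} = \left(244 + \frac{1}{64}\right) \frac{1}{2422} = \frac{15617}{64} \cdot \frac{1}{2422} = \frac{2231}{22144}$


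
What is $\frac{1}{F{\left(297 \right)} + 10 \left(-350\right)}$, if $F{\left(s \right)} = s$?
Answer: $- \frac{1}{3203} \approx -0.00031221$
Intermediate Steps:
$\frac{1}{F{\left(297 \right)} + 10 \left(-350\right)} = \frac{1}{297 + 10 \left(-350\right)} = \frac{1}{297 - 3500} = \frac{1}{-3203} = - \frac{1}{3203}$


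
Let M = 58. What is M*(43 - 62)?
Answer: -1102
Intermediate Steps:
M*(43 - 62) = 58*(43 - 62) = 58*(-19) = -1102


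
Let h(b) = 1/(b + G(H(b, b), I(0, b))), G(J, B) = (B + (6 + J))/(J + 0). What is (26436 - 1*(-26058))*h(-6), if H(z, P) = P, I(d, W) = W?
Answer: -52494/5 ≈ -10499.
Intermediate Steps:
G(J, B) = (6 + B + J)/J
h(b) = 1/(b + (6 + 2*b)/b) (h(b) = 1/(b + (6 + b + b)/b) = 1/(b + (6 + 2*b)/b))
(26436 - 1*(-26058))*h(-6) = (26436 - 1*(-26058))*(-6/(6 + (-6)² + 2*(-6))) = (26436 + 26058)*(-6/(6 + 36 - 12)) = 52494*(-6/30) = 52494*(-6*1/30) = 52494*(-⅕) = -52494/5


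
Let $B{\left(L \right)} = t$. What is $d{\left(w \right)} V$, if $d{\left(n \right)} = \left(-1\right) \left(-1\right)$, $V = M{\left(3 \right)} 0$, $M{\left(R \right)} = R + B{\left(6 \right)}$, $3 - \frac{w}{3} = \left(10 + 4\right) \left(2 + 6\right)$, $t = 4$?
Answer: $0$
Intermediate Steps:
$B{\left(L \right)} = 4$
$w = -327$ ($w = 9 - 3 \left(10 + 4\right) \left(2 + 6\right) = 9 - 3 \cdot 14 \cdot 8 = 9 - 336 = -327$)
$M{\left(R \right)} = 4 + R$ ($M{\left(R \right)} = R + 4 = 4 + R$)
$V = 0$ ($V = \left(4 + 3\right) 0 = 7 \cdot 0 = 0$)
$d{\left(n \right)} = 1$
$d{\left(w \right)} V = 1 \cdot 0 = 0$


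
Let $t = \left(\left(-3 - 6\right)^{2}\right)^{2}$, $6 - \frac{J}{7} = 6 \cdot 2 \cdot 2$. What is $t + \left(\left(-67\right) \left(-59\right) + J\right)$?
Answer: $10388$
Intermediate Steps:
$J = -126$ ($J = 42 - 7 \cdot 6 \cdot 2 \cdot 2 = 42 - 7 \cdot 12 \cdot 2 = 42 - 168 = -126$)
$t = 6561$ ($t = \left(\left(-9\right)^{2}\right)^{2} = 81^{2} = 6561$)
$t + \left(\left(-67\right) \left(-59\right) + J\right) = 6561 - -3827 = 6561 + \left(3953 - 126\right) = 6561 + 3827 = 10388$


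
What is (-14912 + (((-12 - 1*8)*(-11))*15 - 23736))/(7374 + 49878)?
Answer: -8837/14313 ≈ -0.61741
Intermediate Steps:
(-14912 + (((-12 - 1*8)*(-11))*15 - 23736))/(7374 + 49878) = (-14912 + (((-12 - 8)*(-11))*15 - 23736))/57252 = (-14912 + (-20*(-11)*15 - 23736))*(1/57252) = (-14912 + (220*15 - 23736))*(1/57252) = (-14912 + (3300 - 23736))*(1/57252) = (-14912 - 20436)*(1/57252) = -35348*1/57252 = -8837/14313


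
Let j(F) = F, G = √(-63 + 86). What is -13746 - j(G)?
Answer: -13746 - √23 ≈ -13751.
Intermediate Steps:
G = √23 ≈ 4.7958
-13746 - j(G) = -13746 - √23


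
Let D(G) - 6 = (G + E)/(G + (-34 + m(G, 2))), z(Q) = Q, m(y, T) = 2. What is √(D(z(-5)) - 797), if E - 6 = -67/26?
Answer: I*√731986762/962 ≈ 28.124*I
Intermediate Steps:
E = 89/26 (E = 6 - 67/26 = 89/26 ≈ 3.4231)
D(G) = 6 + (89/26 + G)/(-32 + G) (D(G) = 6 + (G + 89/26)/(G + (-34 + 2)) = 6 + (89/26 + G)/(G - 32) = 6 + (89/26 + G)/(-32 + G))
√(D(z(-5)) - 797) = √((-4903 + 182*(-5))/(26*(-32 - 5)) - 797) = √((1/26)*(-4903 - 910)/(-37) - 797) = √((1/26)*(-1/37)*(-5813) - 797) = √(5813/962 - 797) = √(-760901/962) = I*√731986762/962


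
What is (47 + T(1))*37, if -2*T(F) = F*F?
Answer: 3441/2 ≈ 1720.5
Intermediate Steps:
T(F) = -F²/2 (T(F) = -F*F/2 = -F²/2)
(47 + T(1))*37 = (47 - ½*1²)*37 = (47 - ½*1)*37 = (47 - ½)*37 = (93/2)*37 = 3441/2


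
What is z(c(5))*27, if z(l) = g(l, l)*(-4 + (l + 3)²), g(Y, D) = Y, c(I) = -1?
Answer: 0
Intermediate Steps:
z(l) = l*(-4 + (3 + l)²) (z(l) = l*(-4 + (l + 3)²) = l*(-4 + (3 + l)²))
z(c(5))*27 = -(-4 + (3 - 1)²)*27 = -(-4 + 2²)*27 = -(-4 + 4)*27 = -1*0*27 = 0*27 = 0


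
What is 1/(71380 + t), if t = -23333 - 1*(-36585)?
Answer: 1/84632 ≈ 1.1816e-5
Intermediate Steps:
t = 13252 (t = -23333 + 36585 = 13252)
1/(71380 + t) = 1/(71380 + 13252) = 1/84632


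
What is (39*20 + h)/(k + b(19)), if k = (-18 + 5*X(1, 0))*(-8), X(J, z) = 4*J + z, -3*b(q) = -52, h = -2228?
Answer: -1086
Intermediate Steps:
b(q) = 52/3 (b(q) = -⅓*(-52) = 52/3)
X(J, z) = z + 4*J
k = -16 (k = (-18 + 5*(0 + 4*1))*(-8) = (-18 + 5*(0 + 4))*(-8) = (-18 + 5*4)*(-8) = (-18 + 20)*(-8) = 2*(-8) = -16)
(39*20 + h)/(k + b(19)) = (39*20 - 2228)/(-16 + 52/3) = (780 - 2228)/(4/3) = -1448*¾ = -1086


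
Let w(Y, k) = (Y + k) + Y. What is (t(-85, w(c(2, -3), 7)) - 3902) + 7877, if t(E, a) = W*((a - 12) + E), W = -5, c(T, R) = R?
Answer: 4455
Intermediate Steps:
w(Y, k) = k + 2*Y
t(E, a) = 60 - 5*E - 5*a (t(E, a) = -5*((a - 12) + E) = -5*((-12 + a) + E) = -5*(-12 + E + a) = 60 - 5*E - 5*a)
(t(-85, w(c(2, -3), 7)) - 3902) + 7877 = ((60 - 5*(-85) - 5*(7 + 2*(-3))) - 3902) + 7877 = ((60 + 425 - 5*(7 - 6)) - 3902) + 7877 = ((60 + 425 - 5*1) - 3902) + 7877 = ((60 + 425 - 5) - 3902) + 7877 = (480 - 3902) + 7877 = -3422 + 7877 = 4455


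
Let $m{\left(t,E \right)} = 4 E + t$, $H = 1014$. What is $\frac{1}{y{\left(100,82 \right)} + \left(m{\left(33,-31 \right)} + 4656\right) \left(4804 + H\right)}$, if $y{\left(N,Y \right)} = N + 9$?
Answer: $\frac{1}{26559279} \approx 3.7652 \cdot 10^{-8}$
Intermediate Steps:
$y{\left(N,Y \right)} = 9 + N$
$m{\left(t,E \right)} = t + 4 E$
$\frac{1}{y{\left(100,82 \right)} + \left(m{\left(33,-31 \right)} + 4656\right) \left(4804 + H\right)} = \frac{1}{\left(9 + 100\right) + \left(\left(33 + 4 \left(-31\right)\right) + 4656\right) \left(4804 + 1014\right)} = \frac{1}{109 + \left(\left(33 - 124\right) + 4656\right) 5818} = \frac{1}{109 + \left(-91 + 4656\right) 5818} = \frac{1}{109 + 4565 \cdot 5818} = \frac{1}{109 + 26559170} = \frac{1}{26559279}$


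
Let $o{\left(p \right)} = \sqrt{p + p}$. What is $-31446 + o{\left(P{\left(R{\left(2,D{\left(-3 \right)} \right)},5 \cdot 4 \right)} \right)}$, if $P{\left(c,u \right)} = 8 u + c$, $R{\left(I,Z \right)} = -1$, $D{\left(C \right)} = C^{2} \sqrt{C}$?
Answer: $-31446 + \sqrt{318} \approx -31428.0$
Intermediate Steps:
$D{\left(C \right)} = C^{\frac{5}{2}}$
$P{\left(c,u \right)} = c + 8 u$
$o{\left(p \right)} = \sqrt{2} \sqrt{p}$ ($o{\left(p \right)} = \sqrt{2 p} = \sqrt{2} \sqrt{p}$)
$-31446 + o{\left(P{\left(R{\left(2,D{\left(-3 \right)} \right)},5 \cdot 4 \right)} \right)} = -31446 + \sqrt{2} \sqrt{-1 + 8 \cdot 5 \cdot 4} = -31446 + \sqrt{2} \sqrt{-1 + 8 \cdot 20} = -31446 + \sqrt{2} \sqrt{-1 + 160} = -31446 + \sqrt{2} \sqrt{159} = -31446 + \sqrt{318}$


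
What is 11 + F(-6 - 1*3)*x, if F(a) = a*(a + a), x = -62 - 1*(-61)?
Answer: -151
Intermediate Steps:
x = -1 (x = -62 + 61 = -1)
F(a) = 2*a² (F(a) = a*(2*a) = 2*a²)
11 + F(-6 - 1*3)*x = 11 + (2*(-6 - 1*3)²)*(-1) = 11 + (2*(-6 - 3)²)*(-1) = 11 + (2*(-9)²)*(-1) = 11 + (2*81)*(-1) = 11 + 162*(-1) = 11 - 162 = -151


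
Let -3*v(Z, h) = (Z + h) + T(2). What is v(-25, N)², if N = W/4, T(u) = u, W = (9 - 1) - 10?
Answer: 2209/36 ≈ 61.361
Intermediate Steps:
W = -2 (W = 8 - 10 = -2)
N = -½ (N = -2/4 = -2*¼ = -½ ≈ -0.50000)
v(Z, h) = -⅔ - Z/3 - h/3 (v(Z, h) = -((Z + h) + 2)/3 = -(2 + Z + h)/3 = -⅔ - Z/3 - h/3)
v(-25, N)² = (-⅔ - ⅓*(-25) - ⅓*(-½))² = (-⅔ + 25/3 + ⅙)² = (47/6)² = 2209/36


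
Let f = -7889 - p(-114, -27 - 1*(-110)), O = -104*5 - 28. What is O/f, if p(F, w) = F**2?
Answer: 548/20885 ≈ 0.026239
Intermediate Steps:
O = -548 (O = -520 - 28 = -548)
f = -20885 (f = -7889 - 1*(-114)**2 = -7889 - 1*12996 = -7889 - 12996 = -20885)
O/f = -548/(-20885) = -548*(-1/20885) = 548/20885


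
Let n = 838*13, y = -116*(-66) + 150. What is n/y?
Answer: 5447/3903 ≈ 1.3956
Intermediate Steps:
y = 7806 (y = 7656 + 150 = 7806)
n = 10894
n/y = 10894/7806 = 10894*(1/7806) = 5447/3903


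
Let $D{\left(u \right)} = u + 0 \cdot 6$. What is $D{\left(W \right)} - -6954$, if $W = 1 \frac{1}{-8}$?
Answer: $\frac{55631}{8} \approx 6953.9$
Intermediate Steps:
$W = - \frac{1}{8}$ ($W = 1 \left(- \frac{1}{8}\right) = - \frac{1}{8} \approx -0.125$)
$D{\left(u \right)} = u$ ($D{\left(u \right)} = u + 0 = u$)
$D{\left(W \right)} - -6954 = - \frac{1}{8} - -6954 = - \frac{1}{8} + 6954 = \frac{55631}{8}$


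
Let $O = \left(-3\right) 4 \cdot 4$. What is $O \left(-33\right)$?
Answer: $1584$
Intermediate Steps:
$O = -48$ ($O = \left(-12\right) 4 = -48$)
$O \left(-33\right) = \left(-48\right) \left(-33\right) = 1584$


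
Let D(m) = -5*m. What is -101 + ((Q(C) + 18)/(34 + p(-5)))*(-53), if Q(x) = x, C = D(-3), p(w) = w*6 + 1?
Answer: -2254/5 ≈ -450.80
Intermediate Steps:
p(w) = 1 + 6*w (p(w) = 6*w + 1 = 1 + 6*w)
C = 15 (C = -5*(-3) = 15)
-101 + ((Q(C) + 18)/(34 + p(-5)))*(-53) = -101 + ((15 + 18)/(34 + (1 + 6*(-5))))*(-53) = -101 + (33/(34 + (1 - 30)))*(-53) = -101 + (33/(34 - 29))*(-53) = -101 + (33/5)*(-53) = -101 - 1749/5 = -2254/5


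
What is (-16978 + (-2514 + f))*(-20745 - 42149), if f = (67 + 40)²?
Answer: 505856442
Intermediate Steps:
f = 11449 (f = 107² = 11449)
(-16978 + (-2514 + f))*(-20745 - 42149) = (-16978 + (-2514 + 11449))*(-20745 - 42149) = (-16978 + 8935)*(-62894) = -8043*(-62894) = 505856442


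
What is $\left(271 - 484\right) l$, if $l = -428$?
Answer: $91164$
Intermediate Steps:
$\left(271 - 484\right) l = \left(271 - 484\right) \left(-428\right) = \left(-213\right) \left(-428\right) = 91164$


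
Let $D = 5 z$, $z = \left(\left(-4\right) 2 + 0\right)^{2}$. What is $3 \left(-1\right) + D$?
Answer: $317$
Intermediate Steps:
$z = 64$ ($z = \left(-8 + 0\right)^{2} = \left(-8\right)^{2} = 64$)
$D = 320$ ($D = 5 \cdot 64 = 320$)
$3 \left(-1\right) + D = 3 \left(-1\right) + 320 = -3 + 320 = 317$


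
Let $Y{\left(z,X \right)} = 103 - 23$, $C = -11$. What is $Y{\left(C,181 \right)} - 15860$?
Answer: $-15780$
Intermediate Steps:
$Y{\left(z,X \right)} = 80$ ($Y{\left(z,X \right)} = 103 - 23 = 80$)
$Y{\left(C,181 \right)} - 15860 = 80 - 15860 = -15780$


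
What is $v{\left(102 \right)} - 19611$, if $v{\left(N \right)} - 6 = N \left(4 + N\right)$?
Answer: $-8793$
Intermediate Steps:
$v{\left(N \right)} = 6 + N \left(4 + N\right)$
$v{\left(102 \right)} - 19611 = \left(6 + 102^{2} + 4 \cdot 102\right) - 19611 = \left(6 + 10404 + 408\right) - 19611 = 10818 - 19611 = -8793$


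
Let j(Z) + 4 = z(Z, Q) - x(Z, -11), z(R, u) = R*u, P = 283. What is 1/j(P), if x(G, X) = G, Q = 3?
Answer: 1/562 ≈ 0.0017794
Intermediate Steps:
j(Z) = -4 + 2*Z (j(Z) = -4 + (Z*3 - Z) = -4 + (3*Z - Z) = -4 + 2*Z)
1/j(P) = 1/(-4 + 2*283) = 1/(-4 + 566) = 1/562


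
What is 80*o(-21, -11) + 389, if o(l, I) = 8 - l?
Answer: 2709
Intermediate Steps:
80*o(-21, -11) + 389 = 80*(8 - 1*(-21)) + 389 = 80*(8 + 21) + 389 = 80*29 + 389 = 2320 + 389 = 2709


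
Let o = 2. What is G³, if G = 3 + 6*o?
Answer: 3375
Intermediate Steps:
G = 15 (G = 3 + 6*2 = 3 + 12 = 15)
G³ = 15³ = 3375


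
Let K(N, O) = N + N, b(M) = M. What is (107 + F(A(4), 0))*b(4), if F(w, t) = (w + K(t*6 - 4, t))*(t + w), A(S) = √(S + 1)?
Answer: 448 - 32*√5 ≈ 376.45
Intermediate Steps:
A(S) = √(1 + S)
K(N, O) = 2*N
F(w, t) = (t + w)*(-8 + w + 12*t) (F(w, t) = (w + 2*(t*6 - 4))*(t + w) = (w + 2*(6*t - 4))*(t + w) = (w + 2*(-4 + 6*t))*(t + w) = (w + (-8 + 12*t))*(t + w) = (-8 + w + 12*t)*(t + w) = (t + w)*(-8 + w + 12*t))
(107 + F(A(4), 0))*b(4) = (107 + ((√(1 + 4))² - 8*0 - 8*√(1 + 4) + 12*0² + 13*0*√(1 + 4)))*4 = (107 + ((√5)² + 0 - 8*√5 + 12*0 + 13*0*√5))*4 = (107 + (5 + 0 - 8*√5 + 0 + 0))*4 = (107 + (5 - 8*√5))*4 = (112 - 8*√5)*4 = 448 - 32*√5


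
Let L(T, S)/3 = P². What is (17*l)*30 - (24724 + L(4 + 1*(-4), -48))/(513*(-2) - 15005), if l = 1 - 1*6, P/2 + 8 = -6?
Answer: -40851974/16031 ≈ -2548.3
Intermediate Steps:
P = -28 (P = -16 + 2*(-6) = -16 - 12 = -28)
l = -5 (l = 1 - 6 = -5)
L(T, S) = 2352 (L(T, S) = 3*(-28)² = 3*784 = 2352)
(17*l)*30 - (24724 + L(4 + 1*(-4), -48))/(513*(-2) - 15005) = (17*(-5))*30 - (24724 + 2352)/(513*(-2) - 15005) = -85*30 - 27076/(-1026 - 15005) = -2550 - 27076/(-16031) = -2550 - 27076*(-1)/16031 = -2550 - 1*(-27076/16031) = -2550 + 27076/16031 = -40851974/16031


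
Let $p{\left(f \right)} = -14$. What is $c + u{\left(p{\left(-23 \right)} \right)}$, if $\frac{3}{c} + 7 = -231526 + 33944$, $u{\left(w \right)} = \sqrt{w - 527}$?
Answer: $- \frac{1}{65863} + i \sqrt{541} \approx -1.5183 \cdot 10^{-5} + 23.259 i$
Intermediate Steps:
$u{\left(w \right)} = \sqrt{-527 + w}$
$c = - \frac{1}{65863}$ ($c = \frac{3}{-7 + \left(-231526 + 33944\right)} = \frac{3}{-7 - 197582} = \frac{3}{-197589} = 3 \left(- \frac{1}{197589}\right) = - \frac{1}{65863} \approx -1.5183 \cdot 10^{-5}$)
$c + u{\left(p{\left(-23 \right)} \right)} = - \frac{1}{65863} + \sqrt{-527 - 14} = - \frac{1}{65863} + \sqrt{-541} = - \frac{1}{65863} + i \sqrt{541}$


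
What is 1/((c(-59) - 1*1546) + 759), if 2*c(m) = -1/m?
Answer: -118/92865 ≈ -0.0012707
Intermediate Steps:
c(m) = -1/(2*m) (c(m) = (-1/m)/2 = -1/(2*m))
1/((c(-59) - 1*1546) + 759) = 1/((-½/(-59) - 1*1546) + 759) = 1/((-½*(-1/59) - 1546) + 759) = 1/((1/118 - 1546) + 759) = 1/(-182427/118 + 759) = 1/(-92865/118) = -118/92865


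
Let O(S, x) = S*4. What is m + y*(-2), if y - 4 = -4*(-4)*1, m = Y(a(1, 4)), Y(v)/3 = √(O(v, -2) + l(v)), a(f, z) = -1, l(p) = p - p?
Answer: -40 + 6*I ≈ -40.0 + 6.0*I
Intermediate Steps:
l(p) = 0
O(S, x) = 4*S
Y(v) = 6*√v (Y(v) = 3*√(4*v + 0) = 3*√(4*v) = 3*(2*√v) = 6*√v)
m = 6*I (m = 6*√(-1) = 6*I ≈ 6.0*I)
y = 20 (y = 4 - 4*(-4)*1 = 4 + 16*1 = 4 + 16 = 20)
m + y*(-2) = 6*I + 20*(-2) = 6*I - 40 = -40 + 6*I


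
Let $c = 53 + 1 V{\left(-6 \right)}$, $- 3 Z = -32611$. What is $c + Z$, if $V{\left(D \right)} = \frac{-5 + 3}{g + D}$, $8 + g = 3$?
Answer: $\frac{360476}{33} \approx 10924.0$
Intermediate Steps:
$g = -5$ ($g = -8 + 3 = -5$)
$Z = \frac{32611}{3}$ ($Z = \left(- \frac{1}{3}\right) \left(-32611\right) = \frac{32611}{3} \approx 10870.0$)
$V{\left(D \right)} = - \frac{2}{-5 + D}$ ($V{\left(D \right)} = \frac{-5 + 3}{-5 + D} = - \frac{2}{-5 + D}$)
$c = \frac{585}{11}$ ($c = 53 + 1 \left(- \frac{2}{-5 - 6}\right) = 53 + 1 \left(- \frac{2}{-11}\right) = 53 + 1 \left(\left(-2\right) \left(- \frac{1}{11}\right)\right) = 53 + 1 \cdot \frac{2}{11} = 53 + \frac{2}{11} = \frac{585}{11} \approx 53.182$)
$c + Z = \frac{585}{11} + \frac{32611}{3} = \frac{360476}{33}$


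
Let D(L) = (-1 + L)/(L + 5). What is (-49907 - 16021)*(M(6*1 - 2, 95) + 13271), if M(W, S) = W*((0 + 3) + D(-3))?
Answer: -875194200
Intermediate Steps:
D(L) = (-1 + L)/(5 + L)
M(W, S) = W (M(W, S) = W*((0 + 3) + (-1 - 3)/(5 - 3)) = W*(3 - 4/2) = W*(3 + (½)*(-4)) = W*(3 - 2) = W*1 = W)
(-49907 - 16021)*(M(6*1 - 2, 95) + 13271) = (-49907 - 16021)*((6*1 - 2) + 13271) = -65928*((6 - 2) + 13271) = -65928*(4 + 13271) = -65928*13275 = -875194200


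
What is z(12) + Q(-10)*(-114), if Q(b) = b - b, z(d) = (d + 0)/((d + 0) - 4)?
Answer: 3/2 ≈ 1.5000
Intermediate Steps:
z(d) = d/(-4 + d) (z(d) = d/(d - 4) = d/(-4 + d))
Q(b) = 0
z(12) + Q(-10)*(-114) = 12/(-4 + 12) + 0*(-114) = 12/8 + 0 = 12*(1/8) + 0 = 3/2 + 0 = 3/2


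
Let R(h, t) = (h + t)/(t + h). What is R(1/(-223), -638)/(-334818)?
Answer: -1/334818 ≈ -2.9867e-6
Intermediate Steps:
R(h, t) = 1 (R(h, t) = (h + t)/(h + t) = 1)
R(1/(-223), -638)/(-334818) = 1/(-334818) = 1*(-1/334818) = -1/334818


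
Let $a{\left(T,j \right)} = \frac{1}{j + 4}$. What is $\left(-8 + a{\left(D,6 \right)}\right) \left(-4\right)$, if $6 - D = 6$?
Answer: $\frac{158}{5} \approx 31.6$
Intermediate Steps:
$D = 0$ ($D = 6 - 6 = 0$)
$a{\left(T,j \right)} = \frac{1}{4 + j}$
$\left(-8 + a{\left(D,6 \right)}\right) \left(-4\right) = \left(-8 + \frac{1}{4 + 6}\right) \left(-4\right) = \left(-8 + \frac{1}{10}\right) \left(-4\right) = \left(- \frac{79}{10}\right) \left(-4\right) = \frac{158}{5}$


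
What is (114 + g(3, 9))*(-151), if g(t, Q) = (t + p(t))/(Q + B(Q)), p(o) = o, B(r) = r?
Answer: -51793/3 ≈ -17264.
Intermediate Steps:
g(t, Q) = t/Q (g(t, Q) = (t + t)/(Q + Q) = (2*t)/((2*Q)) = (2*t)*(1/(2*Q)) = t/Q)
(114 + g(3, 9))*(-151) = (114 + 3/9)*(-151) = (114 + 3*(⅑))*(-151) = (114 + ⅓)*(-151) = (343/3)*(-151) = -51793/3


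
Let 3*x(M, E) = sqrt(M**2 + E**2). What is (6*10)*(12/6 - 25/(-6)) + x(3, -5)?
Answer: 370 + sqrt(34)/3 ≈ 371.94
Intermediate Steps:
x(M, E) = sqrt(E**2 + M**2)/3 (x(M, E) = sqrt(M**2 + E**2)/3 = sqrt(E**2 + M**2)/3)
(6*10)*(12/6 - 25/(-6)) + x(3, -5) = (6*10)*(12/6 - 25/(-6)) + sqrt((-5)**2 + 3**2)/3 = 60*(12*(1/6) - 25*(-1/6)) + sqrt(25 + 9)/3 = 60*(2 + 25/6) + sqrt(34)/3 = 60*(37/6) + sqrt(34)/3 = 370 + sqrt(34)/3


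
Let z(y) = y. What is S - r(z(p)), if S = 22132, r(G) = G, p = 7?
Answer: 22125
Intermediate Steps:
S - r(z(p)) = 22132 - 1*7 = 22132 - 7 = 22125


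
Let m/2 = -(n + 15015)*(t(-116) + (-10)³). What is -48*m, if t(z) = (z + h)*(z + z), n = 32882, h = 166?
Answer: -57936211200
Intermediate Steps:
t(z) = 2*z*(166 + z) (t(z) = (z + 166)*(z + z) = (166 + z)*(2*z) = 2*z*(166 + z))
m = 1207004400 (m = 2*(-(32882 + 15015)*(2*(-116)*(166 - 116) + (-10)³)) = 2*(-47897*(2*(-116)*50 - 1000)) = 2*(-47897*(-11600 - 1000)) = 2*(-47897*(-12600)) = 2*(-1*(-603502200)) = 2*603502200 = 1207004400)
-48*m = -48*1207004400 = -57936211200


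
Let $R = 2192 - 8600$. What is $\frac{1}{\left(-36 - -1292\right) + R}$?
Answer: $- \frac{1}{5152} \approx -0.0001941$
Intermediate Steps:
$R = -6408$
$\frac{1}{\left(-36 - -1292\right) + R} = \frac{1}{\left(-36 - -1292\right) - 6408} = \frac{1}{\left(-36 + 1292\right) - 6408} = \frac{1}{1256 - 6408} = \frac{1}{-5152} = - \frac{1}{5152}$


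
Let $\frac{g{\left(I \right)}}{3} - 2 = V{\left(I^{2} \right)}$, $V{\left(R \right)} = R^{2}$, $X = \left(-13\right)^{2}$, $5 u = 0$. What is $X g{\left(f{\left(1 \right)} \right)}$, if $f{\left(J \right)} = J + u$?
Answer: $1521$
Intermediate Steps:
$u = 0$ ($u = \frac{1}{5} \cdot 0 = 0$)
$X = 169$
$f{\left(J \right)} = J$ ($f{\left(J \right)} = J + 0 = J$)
$g{\left(I \right)} = 6 + 3 I^{4}$ ($g{\left(I \right)} = 6 + 3 \left(I^{2}\right)^{2} = 6 + 3 I^{4}$)
$X g{\left(f{\left(1 \right)} \right)} = 169 \left(6 + 3 \cdot 1^{4}\right) = 169 \left(6 + 3 \cdot 1\right) = 169 \left(6 + 3\right) = 169 \cdot 9 = 1521$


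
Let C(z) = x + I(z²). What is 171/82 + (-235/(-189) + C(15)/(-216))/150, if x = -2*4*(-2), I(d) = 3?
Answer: 19463027/9298800 ≈ 2.0931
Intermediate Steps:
x = 16 (x = -8*(-2) = 16)
C(z) = 19 (C(z) = 16 + 3 = 19)
171/82 + (-235/(-189) + C(15)/(-216))/150 = 171/82 + (-235/(-189) + 19/(-216))/150 = 171*(1/82) + (-235*(-1/189) + 19*(-1/216))*(1/150) = 171/82 + (235/189 - 19/216)*(1/150) = 171/82 + (1747/1512)*(1/150) = 171/82 + 1747/226800 = 19463027/9298800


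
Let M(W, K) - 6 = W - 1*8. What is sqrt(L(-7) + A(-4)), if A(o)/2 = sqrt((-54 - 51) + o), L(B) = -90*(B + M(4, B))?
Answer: sqrt(450 + 2*I*sqrt(109)) ≈ 21.219 + 0.492*I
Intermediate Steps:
M(W, K) = -2 + W (M(W, K) = 6 + (W - 1*8) = 6 + (W - 8) = 6 + (-8 + W) = -2 + W)
L(B) = -180 - 90*B (L(B) = -90*(B + (-2 + 4)) = -90*(B + 2) = -90*(2 + B) = -180 - 90*B)
A(o) = 2*sqrt(-105 + o) (A(o) = 2*sqrt((-54 - 51) + o) = 2*sqrt(-105 + o))
sqrt(L(-7) + A(-4)) = sqrt((-180 - 90*(-7)) + 2*sqrt(-105 - 4)) = sqrt((-180 + 630) + 2*sqrt(-109)) = sqrt(450 + 2*(I*sqrt(109))) = sqrt(450 + 2*I*sqrt(109))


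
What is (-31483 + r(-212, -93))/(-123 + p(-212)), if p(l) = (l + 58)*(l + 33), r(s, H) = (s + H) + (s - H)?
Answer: -31907/27443 ≈ -1.1627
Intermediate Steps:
r(s, H) = 2*s (r(s, H) = (H + s) + (s - H) = 2*s)
p(l) = (33 + l)*(58 + l) (p(l) = (58 + l)*(33 + l) = (33 + l)*(58 + l))
(-31483 + r(-212, -93))/(-123 + p(-212)) = (-31483 + 2*(-212))/(-123 + (1914 + (-212)² + 91*(-212))) = (-31483 - 424)/(-123 + (1914 + 44944 - 19292)) = -31907/(-123 + 27566) = -31907/27443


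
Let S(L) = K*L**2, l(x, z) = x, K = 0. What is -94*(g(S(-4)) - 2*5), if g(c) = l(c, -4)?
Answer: 940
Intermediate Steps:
S(L) = 0 (S(L) = 0*L**2 = 0)
g(c) = c
-94*(g(S(-4)) - 2*5) = -94*(0 - 2*5) = -94*(0 - 10) = -94*(-10) = 940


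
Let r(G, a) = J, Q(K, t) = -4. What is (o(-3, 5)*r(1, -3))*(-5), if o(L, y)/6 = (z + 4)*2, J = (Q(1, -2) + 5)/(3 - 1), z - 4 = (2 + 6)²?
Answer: -2160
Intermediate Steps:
z = 68 (z = 4 + (2 + 6)² = 4 + 8² = 4 + 64 = 68)
J = ½ (J = (-4 + 5)/(3 - 1) = 1/2 = 1*(½) = ½ ≈ 0.50000)
r(G, a) = ½
o(L, y) = 864 (o(L, y) = 6*((68 + 4)*2) = 6*(72*2) = 6*144 = 864)
(o(-3, 5)*r(1, -3))*(-5) = (864*(½))*(-5) = 432*(-5) = -2160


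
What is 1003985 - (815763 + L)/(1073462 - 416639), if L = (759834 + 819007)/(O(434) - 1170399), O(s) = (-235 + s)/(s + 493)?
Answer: 238488466454003505605/237542155985234 ≈ 1.0040e+6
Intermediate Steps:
O(s) = (-235 + s)/(493 + s)
L = -1463585607/1084959674 (L = (759834 + 819007)/((-235 + 434)/(493 + 434) - 1170399) = 1578841/(199/927 - 1170399) = 1578841/(-1084959674/927) = 1578841*(-927/1084959674) = -1463585607/1084959674 ≈ -1.3490)
1003985 - (815763 + L)/(1073462 - 416639) = 1003985 - (815763 - 1463585607/1084959674)/(1073462 - 416639) = 1003985 - 885068494955655/(1084959674*656823) = 1003985 - 1*295022831651885/237542155985234 = 1003985 - 295022831651885/237542155985234 = 238488466454003505605/237542155985234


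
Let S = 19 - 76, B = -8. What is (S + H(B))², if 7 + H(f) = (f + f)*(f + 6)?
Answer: 1024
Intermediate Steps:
S = -57
H(f) = -7 + 2*f*(6 + f) (H(f) = -7 + (f + f)*(f + 6) = -7 + (2*f)*(6 + f) = -7 + 2*f*(6 + f))
(S + H(B))² = (-57 + (-7 + 2*(-8)² + 12*(-8)))² = (-57 + (-7 + 2*64 - 96))² = (-57 + (-7 + 128 - 96))² = (-57 + 25)² = (-32)² = 1024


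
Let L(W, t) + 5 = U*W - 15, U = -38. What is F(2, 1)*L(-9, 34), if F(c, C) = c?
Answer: 644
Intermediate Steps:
L(W, t) = -20 - 38*W (L(W, t) = -5 + (-38*W - 15) = -5 + (-15 - 38*W) = -20 - 38*W)
F(2, 1)*L(-9, 34) = 2*(-20 - 38*(-9)) = 2*(-20 + 342) = 2*322 = 644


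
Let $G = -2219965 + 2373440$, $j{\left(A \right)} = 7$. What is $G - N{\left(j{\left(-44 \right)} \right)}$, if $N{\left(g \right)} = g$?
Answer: $153468$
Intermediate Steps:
$G = 153475$
$G - N{\left(j{\left(-44 \right)} \right)} = 153475 - 7 = 153468$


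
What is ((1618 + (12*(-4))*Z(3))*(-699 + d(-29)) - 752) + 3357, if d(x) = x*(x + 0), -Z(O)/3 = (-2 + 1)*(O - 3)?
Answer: 232361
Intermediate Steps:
Z(O) = -9 + 3*O (Z(O) = -3*(-2 + 1)*(O - 3) = -(-3)*(-3 + O) = -3*(3 - O) = -9 + 3*O)
d(x) = x² (d(x) = x*x = x²)
((1618 + (12*(-4))*Z(3))*(-699 + d(-29)) - 752) + 3357 = ((1618 + (12*(-4))*(-9 + 3*3))*(-699 + (-29)²) - 752) + 3357 = ((1618 - 48*(-9 + 9))*(-699 + 841) - 752) + 3357 = ((1618 - 48*0)*142 - 752) + 3357 = ((1618 + 0)*142 - 752) + 3357 = (1618*142 - 752) + 3357 = (229756 - 752) + 3357 = 229004 + 3357 = 232361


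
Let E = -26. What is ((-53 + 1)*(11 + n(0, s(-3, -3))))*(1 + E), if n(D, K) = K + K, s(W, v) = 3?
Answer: 22100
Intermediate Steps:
n(D, K) = 2*K
((-53 + 1)*(11 + n(0, s(-3, -3))))*(1 + E) = ((-53 + 1)*(11 + 2*3))*(1 - 26) = -52*(11 + 6)*(-25) = -52*17*(-25) = -884*(-25) = 22100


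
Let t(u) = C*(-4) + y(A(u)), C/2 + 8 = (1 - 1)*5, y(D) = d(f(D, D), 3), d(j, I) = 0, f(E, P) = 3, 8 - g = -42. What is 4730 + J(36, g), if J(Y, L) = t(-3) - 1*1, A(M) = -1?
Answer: 4793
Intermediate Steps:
g = 50 (g = 8 - 1*(-42) = 8 + 42 = 50)
y(D) = 0
C = -16 (C = -16 + 2*((1 - 1)*5) = -16 + 2*(0*5) = -16 + 2*0 = -16 + 0 = -16)
t(u) = 64 (t(u) = -16*(-4) + 0 = 64 + 0 = 64)
J(Y, L) = 63 (J(Y, L) = 64 - 1*1 = 64 - 1 = 63)
4730 + J(36, g) = 4730 + 63 = 4793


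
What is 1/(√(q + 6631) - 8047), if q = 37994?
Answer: -8047/64709584 - 5*√1785/64709584 ≈ -0.00012762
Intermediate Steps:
1/(√(q + 6631) - 8047) = 1/(√(37994 + 6631) - 8047) = 1/(√44625 - 8047) = 1/(5*√1785 - 8047) = 1/(-8047 + 5*√1785)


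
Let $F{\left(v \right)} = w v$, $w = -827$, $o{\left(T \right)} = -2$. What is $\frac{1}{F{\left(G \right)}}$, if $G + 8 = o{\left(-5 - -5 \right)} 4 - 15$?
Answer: $\frac{1}{25637} \approx 3.9006 \cdot 10^{-5}$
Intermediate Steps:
$G = -31$ ($G = -8 - 23 = -31$)
$F{\left(v \right)} = - 827 v$
$\frac{1}{F{\left(G \right)}} = \frac{1}{\left(-827\right) \left(-31\right)} = \frac{1}{25637}$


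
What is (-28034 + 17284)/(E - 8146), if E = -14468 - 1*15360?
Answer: 5375/18987 ≈ 0.28309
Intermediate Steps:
E = -29828 (E = -14468 - 15360 = -29828)
(-28034 + 17284)/(E - 8146) = (-28034 + 17284)/(-29828 - 8146) = -10750/(-37974) = -10750*(-1/37974) = 5375/18987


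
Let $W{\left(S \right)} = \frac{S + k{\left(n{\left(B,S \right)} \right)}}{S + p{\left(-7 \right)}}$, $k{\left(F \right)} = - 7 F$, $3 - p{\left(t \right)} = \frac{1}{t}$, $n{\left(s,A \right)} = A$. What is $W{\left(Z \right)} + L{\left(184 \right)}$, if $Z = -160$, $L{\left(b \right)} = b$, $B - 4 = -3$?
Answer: $\frac{32552}{183} \approx 177.88$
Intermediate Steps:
$B = 1$ ($B = 4 - 3 = 1$)
$p{\left(t \right)} = 3 - \frac{1}{t}$
$W{\left(S \right)} = - \frac{6 S}{\frac{22}{7} + S}$ ($W{\left(S \right)} = \frac{S - 7 S}{S + \left(3 - \frac{1}{-7}\right)} = \frac{\left(-6\right) S}{S + \left(3 - - \frac{1}{7}\right)} = \frac{\left(-6\right) S}{S + \left(3 + \frac{1}{7}\right)} = \frac{\left(-6\right) S}{S + \frac{22}{7}} = \frac{\left(-6\right) S}{\frac{22}{7} + S} = - \frac{6 S}{\frac{22}{7} + S}$)
$W{\left(Z \right)} + L{\left(184 \right)} = \left(-42\right) \left(-160\right) \frac{1}{22 + 7 \left(-160\right)} + 184 = \left(-42\right) \left(-160\right) \frac{1}{22 - 1120} + 184 = \left(-42\right) \left(-160\right) \frac{1}{-1098} + 184 = \left(-42\right) \left(-160\right) \left(- \frac{1}{1098}\right) + 184 = - \frac{1120}{183} + 184 = \frac{32552}{183}$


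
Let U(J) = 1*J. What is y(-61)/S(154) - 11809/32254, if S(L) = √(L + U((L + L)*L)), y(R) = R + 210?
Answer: -11809/32254 + 149*√47586/47586 ≈ 0.31692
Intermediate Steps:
y(R) = 210 + R
U(J) = J
S(L) = √(L + 2*L²) (S(L) = √(L + (L + L)*L) = √(L + (2*L)*L) = √(L + 2*L²))
y(-61)/S(154) - 11809/32254 = (210 - 61)/(√(154*(1 + 2*154))) - 11809/32254 = 149/(√(154*(1 + 308))) - 11809*1/32254 = 149/(√(154*309)) - 11809/32254 = 149/(√47586) - 11809/32254 = 149*(√47586/47586) - 11809/32254 = 149*√47586/47586 - 11809/32254 = -11809/32254 + 149*√47586/47586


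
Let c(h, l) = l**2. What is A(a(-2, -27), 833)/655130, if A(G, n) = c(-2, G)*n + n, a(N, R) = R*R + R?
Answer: 1675537/2674 ≈ 626.60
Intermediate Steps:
a(N, R) = R + R**2 (a(N, R) = R**2 + R = R + R**2)
A(G, n) = n + n*G**2 (A(G, n) = G**2*n + n = n*G**2 + n = n + n*G**2)
A(a(-2, -27), 833)/655130 = (833*(1 + (-27*(1 - 27))**2))/655130 = (833*(1 + (-27*(-26))**2))*(1/655130) = (833*(1 + 702**2))*(1/655130) = (833*(1 + 492804))*(1/655130) = (833*492805)*(1/655130) = 410506565*(1/655130) = 1675537/2674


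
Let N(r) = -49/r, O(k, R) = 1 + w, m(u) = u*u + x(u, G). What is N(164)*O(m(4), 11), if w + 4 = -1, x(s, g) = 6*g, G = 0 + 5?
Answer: 49/41 ≈ 1.1951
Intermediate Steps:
G = 5
w = -5 (w = -4 - 1 = -5)
m(u) = 30 + u² (m(u) = u*u + 6*5 = u² + 30 = 30 + u²)
O(k, R) = -4 (O(k, R) = 1 - 5 = -4)
N(164)*O(m(4), 11) = -49/164*(-4) = 49/41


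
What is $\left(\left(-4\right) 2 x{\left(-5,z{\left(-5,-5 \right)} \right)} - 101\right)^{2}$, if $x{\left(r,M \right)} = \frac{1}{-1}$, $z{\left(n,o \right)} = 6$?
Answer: $8649$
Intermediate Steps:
$x{\left(r,M \right)} = -1$
$\left(\left(-4\right) 2 x{\left(-5,z{\left(-5,-5 \right)} \right)} - 101\right)^{2} = \left(\left(-4\right) 2 \left(-1\right) - 101\right)^{2} = \left(\left(-8\right) \left(-1\right) - 101\right)^{2} = \left(8 - 101\right)^{2} = \left(-93\right)^{2} = 8649$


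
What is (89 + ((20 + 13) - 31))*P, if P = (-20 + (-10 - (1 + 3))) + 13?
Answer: -1911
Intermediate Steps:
P = -21 (P = (-20 + (-10 - 1*4)) + 13 = (-20 + (-10 - 4)) + 13 = (-20 - 14) + 13 = -34 + 13 = -21)
(89 + ((20 + 13) - 31))*P = (89 + ((20 + 13) - 31))*(-21) = (89 + (33 - 31))*(-21) = (89 + 2)*(-21) = 91*(-21) = -1911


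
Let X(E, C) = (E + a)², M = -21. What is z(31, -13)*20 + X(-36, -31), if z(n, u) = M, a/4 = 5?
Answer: -164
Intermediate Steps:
a = 20 (a = 4*5 = 20)
z(n, u) = -21
X(E, C) = (20 + E)² (X(E, C) = (E + 20)² = (20 + E)²)
z(31, -13)*20 + X(-36, -31) = -21*20 + (20 - 36)² = -420 + (-16)² = -420 + 256 = -164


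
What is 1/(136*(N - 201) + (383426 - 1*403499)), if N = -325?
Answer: -1/91609 ≈ -1.0916e-5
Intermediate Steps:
1/(136*(N - 201) + (383426 - 1*403499)) = 1/(136*(-325 - 201) + (383426 - 1*403499)) = 1/(136*(-526) + (383426 - 403499)) = 1/(-71536 - 20073) = 1/(-91609) = -1/91609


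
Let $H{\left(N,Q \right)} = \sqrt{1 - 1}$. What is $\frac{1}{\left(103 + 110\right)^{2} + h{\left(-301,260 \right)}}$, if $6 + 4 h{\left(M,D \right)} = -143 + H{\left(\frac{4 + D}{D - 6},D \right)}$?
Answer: $\frac{4}{181327} \approx 2.206 \cdot 10^{-5}$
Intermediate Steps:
$H{\left(N,Q \right)} = 0$ ($H{\left(N,Q \right)} = \sqrt{0} = 0$)
$h{\left(M,D \right)} = - \frac{149}{4}$ ($h{\left(M,D \right)} = - \frac{3}{2} + \frac{-143 + 0}{4} = - \frac{3}{2} + \frac{1}{4} \left(-143\right) = - \frac{3}{2} - \frac{143}{4} = - \frac{149}{4}$)
$\frac{1}{\left(103 + 110\right)^{2} + h{\left(-301,260 \right)}} = \frac{1}{\left(103 + 110\right)^{2} - \frac{149}{4}} = \frac{1}{213^{2} - \frac{149}{4}} = \frac{1}{45369 - \frac{149}{4}} = \frac{1}{\frac{181327}{4}} = \frac{4}{181327}$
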